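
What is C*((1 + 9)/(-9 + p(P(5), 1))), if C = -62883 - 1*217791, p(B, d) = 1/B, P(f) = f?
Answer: 3508425/11 ≈ 3.1895e+5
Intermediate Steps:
C = -280674 (C = -62883 - 217791 = -280674)
C*((1 + 9)/(-9 + p(P(5), 1))) = -280674*(1 + 9)/(-9 + 1/5) = -2806740/(-9 + ⅕) = -2806740/(-44/5) = -2806740*(-5)/44 = -280674*(-25/22) = 3508425/11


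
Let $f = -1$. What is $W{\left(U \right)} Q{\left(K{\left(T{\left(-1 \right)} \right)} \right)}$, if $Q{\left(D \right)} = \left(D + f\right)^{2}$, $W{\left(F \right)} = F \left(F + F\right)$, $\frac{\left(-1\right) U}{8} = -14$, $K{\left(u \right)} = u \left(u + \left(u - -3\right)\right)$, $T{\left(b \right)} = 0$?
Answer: $25088$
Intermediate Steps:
$K{\left(u \right)} = u \left(3 + 2 u\right)$ ($K{\left(u \right)} = u \left(u + \left(u + 3\right)\right) = u \left(u + \left(3 + u\right)\right) = u \left(3 + 2 u\right)$)
$U = 112$ ($U = \left(-8\right) \left(-14\right) = 112$)
$W{\left(F \right)} = 2 F^{2}$ ($W{\left(F \right)} = F 2 F = 2 F^{2}$)
$Q{\left(D \right)} = \left(-1 + D\right)^{2}$ ($Q{\left(D \right)} = \left(D - 1\right)^{2} = \left(-1 + D\right)^{2}$)
$W{\left(U \right)} Q{\left(K{\left(T{\left(-1 \right)} \right)} \right)} = 2 \cdot 112^{2} \left(-1 + 0 \left(3 + 2 \cdot 0\right)\right)^{2} = 2 \cdot 12544 \left(-1 + 0 \left(3 + 0\right)\right)^{2} = 25088 \left(-1 + 0 \cdot 3\right)^{2} = 25088 \left(-1 + 0\right)^{2} = 25088 \left(-1\right)^{2} = 25088 \cdot 1 = 25088$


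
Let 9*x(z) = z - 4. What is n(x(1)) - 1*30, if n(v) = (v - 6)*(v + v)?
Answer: -232/9 ≈ -25.778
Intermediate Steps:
x(z) = -4/9 + z/9 (x(z) = (z - 4)/9 = (-4 + z)/9 = -4/9 + z/9)
n(v) = 2*v*(-6 + v) (n(v) = (-6 + v)*(2*v) = 2*v*(-6 + v))
n(x(1)) - 1*30 = 2*(-4/9 + (1/9)*1)*(-6 + (-4/9 + (1/9)*1)) - 1*30 = 2*(-4/9 + 1/9)*(-6 + (-4/9 + 1/9)) - 30 = 2*(-1/3)*(-6 - 1/3) - 30 = 2*(-1/3)*(-19/3) - 30 = 38/9 - 30 = -232/9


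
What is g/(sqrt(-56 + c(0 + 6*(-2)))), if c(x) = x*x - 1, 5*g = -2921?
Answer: -2921*sqrt(87)/435 ≈ -62.633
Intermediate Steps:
g = -2921/5 (g = (1/5)*(-2921) = -2921/5 ≈ -584.20)
c(x) = -1 + x**2 (c(x) = x**2 - 1 = -1 + x**2)
g/(sqrt(-56 + c(0 + 6*(-2)))) = -2921/5/sqrt(-56 + (-1 + (0 + 6*(-2))**2)) = -2921/5/sqrt(-56 + (-1 + (0 - 12)**2)) = -2921/5/sqrt(-56 + (-1 + (-12)**2)) = -2921/5/sqrt(-56 + (-1 + 144)) = -2921/5/sqrt(-56 + 143) = -2921/5/sqrt(87) = (sqrt(87)/87)*(-2921/5) = -2921*sqrt(87)/435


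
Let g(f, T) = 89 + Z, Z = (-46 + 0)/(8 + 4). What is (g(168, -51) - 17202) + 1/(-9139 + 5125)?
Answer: -34353485/2007 ≈ -17117.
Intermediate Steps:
Z = -23/6 (Z = -46/12 = -46*1/12 = -23/6 ≈ -3.8333)
g(f, T) = 511/6 (g(f, T) = 89 - 23/6 = 511/6)
(g(168, -51) - 17202) + 1/(-9139 + 5125) = (511/6 - 17202) + 1/(-9139 + 5125) = -102701/6 + 1/(-4014) = -102701/6 - 1/4014 = -34353485/2007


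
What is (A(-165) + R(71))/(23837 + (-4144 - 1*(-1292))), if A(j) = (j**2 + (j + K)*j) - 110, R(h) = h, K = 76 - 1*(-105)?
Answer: 8182/6995 ≈ 1.1697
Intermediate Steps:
K = 181 (K = 76 + 105 = 181)
A(j) = -110 + j**2 + j*(181 + j) (A(j) = (j**2 + (j + 181)*j) - 110 = (j**2 + (181 + j)*j) - 110 = (j**2 + j*(181 + j)) - 110 = -110 + j**2 + j*(181 + j))
(A(-165) + R(71))/(23837 + (-4144 - 1*(-1292))) = ((-110 + 2*(-165)**2 + 181*(-165)) + 71)/(23837 + (-4144 - 1*(-1292))) = ((-110 + 2*27225 - 29865) + 71)/(23837 + (-4144 + 1292)) = ((-110 + 54450 - 29865) + 71)/(23837 - 2852) = (24475 + 71)/20985 = 24546*(1/20985) = 8182/6995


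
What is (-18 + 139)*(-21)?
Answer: -2541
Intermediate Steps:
(-18 + 139)*(-21) = 121*(-21) = -2541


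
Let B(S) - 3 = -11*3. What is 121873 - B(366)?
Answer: 121903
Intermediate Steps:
B(S) = -30 (B(S) = 3 - 11*3 = 3 - 33 = -30)
121873 - B(366) = 121873 - 1*(-30) = 121873 + 30 = 121903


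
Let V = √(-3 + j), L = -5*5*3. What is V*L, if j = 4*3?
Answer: -225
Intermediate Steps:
L = -75 (L = -25*3 = -75)
j = 12
V = 3 (V = √(-3 + 12) = √9 = 3)
V*L = 3*(-75) = -225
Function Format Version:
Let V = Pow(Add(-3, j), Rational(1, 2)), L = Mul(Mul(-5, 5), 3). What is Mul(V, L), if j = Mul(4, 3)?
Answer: -225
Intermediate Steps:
L = -75 (L = Mul(-25, 3) = -75)
j = 12
V = 3 (V = Pow(Add(-3, 12), Rational(1, 2)) = Pow(9, Rational(1, 2)) = 3)
Mul(V, L) = Mul(3, -75) = -225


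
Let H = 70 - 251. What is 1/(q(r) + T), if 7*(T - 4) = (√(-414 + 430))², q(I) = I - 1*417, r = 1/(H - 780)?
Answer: -6727/2762882 ≈ -0.0024348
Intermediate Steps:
H = -181
r = -1/961 (r = 1/(-181 - 780) = 1/(-961) = -1/961 ≈ -0.0010406)
q(I) = -417 + I (q(I) = I - 417 = -417 + I)
T = 44/7 (T = 4 + (√(-414 + 430))²/7 = 4 + (√16)²/7 = 4 + (⅐)*4² = 4 + (⅐)*16 = 4 + 16/7 = 44/7 ≈ 6.2857)
1/(q(r) + T) = 1/((-417 - 1/961) + 44/7) = 1/(-400738/961 + 44/7) = 1/(-2762882/6727) = -6727/2762882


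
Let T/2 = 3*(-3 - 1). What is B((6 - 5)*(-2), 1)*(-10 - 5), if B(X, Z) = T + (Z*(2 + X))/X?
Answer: 360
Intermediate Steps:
T = -24 (T = 2*(3*(-3 - 1)) = 2*(3*(-4)) = 2*(-12) = -24)
B(X, Z) = -24 + Z*(2 + X)/X (B(X, Z) = -24 + (Z*(2 + X))/X = -24 + Z*(2 + X)/X)
B((6 - 5)*(-2), 1)*(-10 - 5) = (-24 + 1 + 2*1/((6 - 5)*(-2)))*(-10 - 5) = (-24 + 1 + 2*1/(1*(-2)))*(-15) = (-24 + 1 + 2*1/(-2))*(-15) = (-24 + 1 + 2*1*(-1/2))*(-15) = (-24 + 1 - 1)*(-15) = -24*(-15) = 360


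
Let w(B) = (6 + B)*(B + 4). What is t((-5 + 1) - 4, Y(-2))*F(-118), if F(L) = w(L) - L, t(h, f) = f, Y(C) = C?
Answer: -25772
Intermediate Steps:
w(B) = (4 + B)*(6 + B) (w(B) = (6 + B)*(4 + B) = (4 + B)*(6 + B))
F(L) = 24 + L² + 9*L (F(L) = (24 + L² + 10*L) - L = 24 + L² + 9*L)
t((-5 + 1) - 4, Y(-2))*F(-118) = -2*(24 + (-118)² + 9*(-118)) = -2*(24 + 13924 - 1062) = -2*12886 = -25772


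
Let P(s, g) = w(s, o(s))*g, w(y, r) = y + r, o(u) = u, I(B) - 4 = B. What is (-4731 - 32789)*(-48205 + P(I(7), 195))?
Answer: 1647690800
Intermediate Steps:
I(B) = 4 + B
w(y, r) = r + y
P(s, g) = 2*g*s (P(s, g) = (s + s)*g = (2*s)*g = 2*g*s)
(-4731 - 32789)*(-48205 + P(I(7), 195)) = (-4731 - 32789)*(-48205 + 2*195*(4 + 7)) = -37520*(-48205 + 2*195*11) = -37520*(-48205 + 4290) = -37520*(-43915) = 1647690800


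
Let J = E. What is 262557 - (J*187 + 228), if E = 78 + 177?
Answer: 214644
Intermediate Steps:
E = 255
J = 255
262557 - (J*187 + 228) = 262557 - (255*187 + 228) = 262557 - (47685 + 228) = 262557 - 1*47913 = 262557 - 47913 = 214644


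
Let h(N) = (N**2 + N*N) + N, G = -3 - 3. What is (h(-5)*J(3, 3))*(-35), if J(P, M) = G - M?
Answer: 14175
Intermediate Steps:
G = -6
J(P, M) = -6 - M
h(N) = N + 2*N**2 (h(N) = (N**2 + N**2) + N = 2*N**2 + N = N + 2*N**2)
(h(-5)*J(3, 3))*(-35) = ((-5*(1 + 2*(-5)))*(-6 - 1*3))*(-35) = ((-5*(1 - 10))*(-6 - 3))*(-35) = (-5*(-9)*(-9))*(-35) = (45*(-9))*(-35) = -405*(-35) = 14175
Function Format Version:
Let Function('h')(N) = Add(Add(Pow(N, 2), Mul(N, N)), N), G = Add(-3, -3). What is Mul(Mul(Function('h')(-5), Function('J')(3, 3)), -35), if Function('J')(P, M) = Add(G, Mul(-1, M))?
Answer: 14175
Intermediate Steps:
G = -6
Function('J')(P, M) = Add(-6, Mul(-1, M))
Function('h')(N) = Add(N, Mul(2, Pow(N, 2))) (Function('h')(N) = Add(Add(Pow(N, 2), Pow(N, 2)), N) = Add(Mul(2, Pow(N, 2)), N) = Add(N, Mul(2, Pow(N, 2))))
Mul(Mul(Function('h')(-5), Function('J')(3, 3)), -35) = Mul(Mul(Mul(-5, Add(1, Mul(2, -5))), Add(-6, Mul(-1, 3))), -35) = Mul(Mul(Mul(-5, Add(1, -10)), Add(-6, -3)), -35) = Mul(Mul(Mul(-5, -9), -9), -35) = Mul(Mul(45, -9), -35) = Mul(-405, -35) = 14175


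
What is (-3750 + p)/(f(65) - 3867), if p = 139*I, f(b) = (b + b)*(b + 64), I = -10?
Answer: -5140/12903 ≈ -0.39836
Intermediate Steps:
f(b) = 2*b*(64 + b) (f(b) = (2*b)*(64 + b) = 2*b*(64 + b))
p = -1390 (p = 139*(-10) = -1390)
(-3750 + p)/(f(65) - 3867) = (-3750 - 1390)/(2*65*(64 + 65) - 3867) = -5140/(2*65*129 - 3867) = -5140/(16770 - 3867) = -5140/12903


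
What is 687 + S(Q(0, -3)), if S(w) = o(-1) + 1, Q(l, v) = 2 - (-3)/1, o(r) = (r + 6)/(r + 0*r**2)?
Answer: 683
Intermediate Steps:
o(r) = (6 + r)/r (o(r) = (6 + r)/(r + 0) = (6 + r)/r)
Q(l, v) = 5 (Q(l, v) = 2 - (-3) = 2 - 1*(-3) = 2 + 3 = 5)
S(w) = -4 (S(w) = (6 - 1)/(-1) + 1 = -1*5 + 1 = -5 + 1 = -4)
687 + S(Q(0, -3)) = 687 - 4 = 683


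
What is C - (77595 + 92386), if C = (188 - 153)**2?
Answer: -168756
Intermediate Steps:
C = 1225 (C = 35**2 = 1225)
C - (77595 + 92386) = 1225 - (77595 + 92386) = 1225 - 1*169981 = 1225 - 169981 = -168756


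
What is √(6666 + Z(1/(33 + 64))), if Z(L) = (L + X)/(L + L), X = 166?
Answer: 29*√70/2 ≈ 121.32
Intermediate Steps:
Z(L) = (166 + L)/(2*L) (Z(L) = (L + 166)/(L + L) = (166 + L)/((2*L)) = (166 + L)*(1/(2*L)) = (166 + L)/(2*L))
√(6666 + Z(1/(33 + 64))) = √(6666 + (166 + 1/(33 + 64))/(2*(1/(33 + 64)))) = √(6666 + (166 + 1/97)/(2*(1/97))) = √(6666 + (½)*97*(16103/97)) = √(6666 + 16103/2) = √(29435/2) = 29*√70/2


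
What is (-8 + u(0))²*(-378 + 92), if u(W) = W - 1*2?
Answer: -28600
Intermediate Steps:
u(W) = -2 + W (u(W) = W - 2 = -2 + W)
(-8 + u(0))²*(-378 + 92) = (-8 + (-2 + 0))²*(-378 + 92) = (-8 - 2)²*(-286) = (-10)²*(-286) = 100*(-286) = -28600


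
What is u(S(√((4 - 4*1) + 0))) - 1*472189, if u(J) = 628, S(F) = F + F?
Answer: -471561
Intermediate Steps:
S(F) = 2*F
u(S(√((4 - 4*1) + 0))) - 1*472189 = 628 - 1*472189 = 628 - 472189 = -471561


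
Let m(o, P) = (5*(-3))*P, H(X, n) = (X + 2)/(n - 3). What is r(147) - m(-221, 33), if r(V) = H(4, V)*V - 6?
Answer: 3961/8 ≈ 495.13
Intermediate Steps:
H(X, n) = (2 + X)/(-3 + n)
r(V) = -6 + 6*V/(-3 + V) (r(V) = ((2 + 4)/(-3 + V))*V - 6 = (6/(-3 + V))*V - 6 = 6*V/(-3 + V) - 6 = -6 + 6*V/(-3 + V))
m(o, P) = -15*P
r(147) - m(-221, 33) = 18/(-3 + 147) - (-15)*33 = 18/144 - 1*(-495) = 18*(1/144) + 495 = 1/8 + 495 = 3961/8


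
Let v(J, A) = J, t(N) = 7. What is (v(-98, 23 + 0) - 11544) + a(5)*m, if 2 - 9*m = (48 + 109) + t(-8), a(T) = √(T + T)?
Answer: -11642 - 18*√10 ≈ -11699.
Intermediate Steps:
a(T) = √2*√T (a(T) = √(2*T) = √2*√T)
m = -18 (m = 2/9 - ((48 + 109) + 7)/9 = 2/9 - (157 + 7)/9 = 2/9 - ⅑*164 = 2/9 - 164/9 = -18)
(v(-98, 23 + 0) - 11544) + a(5)*m = (-98 - 11544) + (√2*√5)*(-18) = -11642 + √10*(-18) = -11642 - 18*√10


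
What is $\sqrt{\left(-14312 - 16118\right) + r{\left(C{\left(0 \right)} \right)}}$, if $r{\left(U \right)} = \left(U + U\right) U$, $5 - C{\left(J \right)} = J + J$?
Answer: $14 i \sqrt{155} \approx 174.3 i$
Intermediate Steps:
$C{\left(J \right)} = 5 - 2 J$ ($C{\left(J \right)} = 5 - \left(J + J\right) = 5 - 2 J$)
$r{\left(U \right)} = 2 U^{2}$ ($r{\left(U \right)} = 2 U U = 2 U^{2}$)
$\sqrt{\left(-14312 - 16118\right) + r{\left(C{\left(0 \right)} \right)}} = \sqrt{\left(-14312 - 16118\right) + 2 \left(5 - 0\right)^{2}} = \sqrt{-30430 + 2 \left(5 + 0\right)^{2}} = \sqrt{-30430 + 2 \cdot 5^{2}} = \sqrt{-30430 + 2 \cdot 25} = \sqrt{-30430 + 50} = \sqrt{-30380} = 14 i \sqrt{155}$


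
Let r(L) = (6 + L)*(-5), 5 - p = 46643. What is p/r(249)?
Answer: 15546/425 ≈ 36.579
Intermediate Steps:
p = -46638 (p = 5 - 1*46643 = 5 - 46643 = -46638)
r(L) = -30 - 5*L
p/r(249) = -46638/(-30 - 5*249) = -46638/(-30 - 1245) = -46638/(-1275) = -46638*(-1/1275) = 15546/425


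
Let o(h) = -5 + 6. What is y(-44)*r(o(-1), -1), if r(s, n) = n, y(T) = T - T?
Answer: 0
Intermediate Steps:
y(T) = 0
o(h) = 1
y(-44)*r(o(-1), -1) = 0*(-1) = 0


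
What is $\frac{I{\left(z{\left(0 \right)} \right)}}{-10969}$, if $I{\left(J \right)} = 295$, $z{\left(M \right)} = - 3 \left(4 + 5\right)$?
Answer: $- \frac{295}{10969} \approx -0.026894$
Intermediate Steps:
$z{\left(M \right)} = -27$ ($z{\left(M \right)} = \left(-3\right) 9 = -27$)
$\frac{I{\left(z{\left(0 \right)} \right)}}{-10969} = \frac{295}{-10969} = 295 \left(- \frac{1}{10969}\right) = - \frac{295}{10969}$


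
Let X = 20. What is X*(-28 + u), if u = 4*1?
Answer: -480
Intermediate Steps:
u = 4
X*(-28 + u) = 20*(-28 + 4) = 20*(-24) = -480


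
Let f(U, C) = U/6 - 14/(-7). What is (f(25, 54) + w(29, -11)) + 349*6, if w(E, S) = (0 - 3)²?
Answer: 12655/6 ≈ 2109.2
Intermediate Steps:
w(E, S) = 9 (w(E, S) = (-3)² = 9)
f(U, C) = 2 + U/6 (f(U, C) = U*(⅙) - 14*(-⅐) = U/6 + 2 = 2 + U/6)
(f(25, 54) + w(29, -11)) + 349*6 = ((2 + (⅙)*25) + 9) + 349*6 = ((2 + 25/6) + 9) + 2094 = (37/6 + 9) + 2094 = 91/6 + 2094 = 12655/6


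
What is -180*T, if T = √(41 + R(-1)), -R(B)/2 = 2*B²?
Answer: -180*√37 ≈ -1094.9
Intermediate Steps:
R(B) = -4*B²
T = √37 (T = √(41 - 4*(-1)²) = √(41 - 4*1) = √(41 - 4) = √37 ≈ 6.0828)
-180*T = -180*√37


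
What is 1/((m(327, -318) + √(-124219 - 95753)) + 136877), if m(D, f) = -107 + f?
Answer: 11371/1551614023 - I*√54993/9309684138 ≈ 7.3285e-6 - 2.5189e-8*I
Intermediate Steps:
1/((m(327, -318) + √(-124219 - 95753)) + 136877) = 1/(((-107 - 318) + √(-124219 - 95753)) + 136877) = 1/((-425 + √(-219972)) + 136877) = 1/((-425 + 2*I*√54993) + 136877) = 1/(136452 + 2*I*√54993)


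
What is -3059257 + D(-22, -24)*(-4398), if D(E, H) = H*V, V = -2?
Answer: -3270361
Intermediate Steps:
D(E, H) = -2*H (D(E, H) = H*(-2) = -2*H)
-3059257 + D(-22, -24)*(-4398) = -3059257 - 2*(-24)*(-4398) = -3059257 + 48*(-4398) = -3059257 - 211104 = -3270361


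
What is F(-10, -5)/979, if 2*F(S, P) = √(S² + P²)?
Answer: 5*√5/1958 ≈ 0.0057101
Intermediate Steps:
F(S, P) = √(P² + S²)/2 (F(S, P) = √(S² + P²)/2 = √(P² + S²)/2)
F(-10, -5)/979 = (√((-5)² + (-10)²)/2)/979 = (√(25 + 100)/2)*(1/979) = (√125/2)*(1/979) = ((5*√5)/2)*(1/979) = (5*√5/2)*(1/979) = 5*√5/1958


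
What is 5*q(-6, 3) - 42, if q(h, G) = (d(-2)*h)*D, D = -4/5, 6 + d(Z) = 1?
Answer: -162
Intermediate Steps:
d(Z) = -5 (d(Z) = -6 + 1 = -5)
D = -4/5 (D = -4*1/5 = -4/5 ≈ -0.80000)
q(h, G) = 4*h (q(h, G) = -5*h*(-4/5) = 4*h)
5*q(-6, 3) - 42 = 5*(4*(-6)) - 42 = 5*(-24) - 42 = -120 - 42 = -162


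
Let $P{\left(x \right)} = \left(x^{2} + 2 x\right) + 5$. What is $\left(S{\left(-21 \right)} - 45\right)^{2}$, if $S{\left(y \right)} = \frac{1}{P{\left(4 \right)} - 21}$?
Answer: $\frac{128881}{64} \approx 2013.8$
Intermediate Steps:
$P{\left(x \right)} = 5 + x^{2} + 2 x$
$S{\left(y \right)} = \frac{1}{8}$ ($S{\left(y \right)} = \frac{1}{\left(5 + 4^{2} + 2 \cdot 4\right) - 21} = \frac{1}{\left(5 + 16 + 8\right) - 21} = \frac{1}{29 - 21} = \frac{1}{8}$)
$\left(S{\left(-21 \right)} - 45\right)^{2} = \left(\frac{1}{8} - 45\right)^{2} = \left(- \frac{359}{8}\right)^{2} = \frac{128881}{64}$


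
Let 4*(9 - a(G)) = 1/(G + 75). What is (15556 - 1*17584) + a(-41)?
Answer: -274585/136 ≈ -2019.0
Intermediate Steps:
a(G) = 9 - 1/(4*(75 + G)) (a(G) = 9 - 1/(4*(G + 75)) = 9 - 1/(4*(75 + G)))
(15556 - 1*17584) + a(-41) = (15556 - 1*17584) + (2699 + 36*(-41))/(4*(75 - 41)) = (15556 - 17584) + (1/4)*(2699 - 1476)/34 = -2028 + (1/4)*(1/34)*1223 = -2028 + 1223/136 = -274585/136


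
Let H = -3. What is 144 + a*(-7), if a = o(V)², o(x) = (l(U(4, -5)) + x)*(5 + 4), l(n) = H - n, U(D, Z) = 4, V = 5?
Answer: -2124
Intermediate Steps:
l(n) = -3 - n
o(x) = -63 + 9*x (o(x) = ((-3 - 1*4) + x)*(5 + 4) = ((-3 - 4) + x)*9 = (-7 + x)*9 = -63 + 9*x)
a = 324 (a = (-63 + 9*5)² = (-63 + 45)² = (-18)² = 324)
144 + a*(-7) = 144 + 324*(-7) = 144 - 2268 = -2124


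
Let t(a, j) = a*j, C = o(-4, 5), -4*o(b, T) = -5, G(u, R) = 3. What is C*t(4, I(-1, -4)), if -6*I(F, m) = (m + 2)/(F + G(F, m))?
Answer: ⅚ ≈ 0.83333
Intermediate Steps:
o(b, T) = 5/4 (o(b, T) = -¼*(-5) = 5/4)
I(F, m) = -(2 + m)/(6*(3 + F)) (I(F, m) = -(m + 2)/(6*(F + 3)) = -(2 + m)/(6*(3 + F)))
C = 5/4 ≈ 1.2500
C*t(4, I(-1, -4)) = 5*(4*((-2 - 1*(-4))/(6*(3 - 1))))/4 = 5*(4*((⅙)*(-2 + 4)/2))/4 = 5*(4*((⅙)*(½)*2))/4 = 5*(4*(⅙))/4 = (5/4)*(⅔) = ⅚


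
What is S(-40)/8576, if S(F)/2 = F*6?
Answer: -15/268 ≈ -0.055970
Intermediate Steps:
S(F) = 12*F (S(F) = 2*(F*6) = 2*(6*F) = 12*F)
S(-40)/8576 = (12*(-40))/8576 = -480*1/8576 = -15/268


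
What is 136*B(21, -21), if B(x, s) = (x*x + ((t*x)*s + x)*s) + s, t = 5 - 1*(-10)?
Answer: 18889584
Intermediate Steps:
t = 15 (t = 5 + 10 = 15)
B(x, s) = s + x**2 + s*(x + 15*s*x) (B(x, s) = (x*x + ((15*x)*s + x)*s) + s = (x**2 + (15*s*x + x)*s) + s = (x**2 + (x + 15*s*x)*s) + s = (x**2 + s*(x + 15*s*x)) + s = s + x**2 + s*(x + 15*s*x))
136*B(21, -21) = 136*(-21 + 21**2 - 21*21 + 15*21*(-21)**2) = 136*(-21 + 441 - 441 + 15*21*441) = 136*(-21 + 441 - 441 + 138915) = 136*138894 = 18889584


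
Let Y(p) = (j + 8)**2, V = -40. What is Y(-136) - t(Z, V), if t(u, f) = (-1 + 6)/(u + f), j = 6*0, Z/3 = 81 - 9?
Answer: 11259/176 ≈ 63.972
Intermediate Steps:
Z = 216 (Z = 3*(81 - 9) = 3*72 = 216)
j = 0
Y(p) = 64 (Y(p) = (0 + 8)**2 = 8**2 = 64)
t(u, f) = 5/(f + u)
Y(-136) - t(Z, V) = 64 - 5/(-40 + 216) = 64 - 5/176 = 11259/176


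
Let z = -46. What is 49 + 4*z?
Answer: -135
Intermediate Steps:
49 + 4*z = 49 + 4*(-46) = 49 - 184 = -135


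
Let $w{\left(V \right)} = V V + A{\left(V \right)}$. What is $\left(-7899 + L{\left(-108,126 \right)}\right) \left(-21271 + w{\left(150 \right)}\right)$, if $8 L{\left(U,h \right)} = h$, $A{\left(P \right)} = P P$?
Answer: $- \frac{748246557}{4} \approx -1.8706 \cdot 10^{8}$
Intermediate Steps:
$A{\left(P \right)} = P^{2}$
$w{\left(V \right)} = 2 V^{2}$ ($w{\left(V \right)} = V V + V^{2} = V^{2} + V^{2} = 2 V^{2}$)
$L{\left(U,h \right)} = \frac{h}{8}$
$\left(-7899 + L{\left(-108,126 \right)}\right) \left(-21271 + w{\left(150 \right)}\right) = \left(-7899 + \frac{1}{8} \cdot 126\right) \left(-21271 + 2 \cdot 150^{2}\right) = \left(-7899 + \frac{63}{4}\right) \left(-21271 + 2 \cdot 22500\right) = - \frac{31533 \left(-21271 + 45000\right)}{4} = \left(- \frac{31533}{4}\right) 23729 = - \frac{748246557}{4}$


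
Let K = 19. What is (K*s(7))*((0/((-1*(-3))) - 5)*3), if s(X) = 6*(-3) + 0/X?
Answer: 5130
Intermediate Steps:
s(X) = -18 (s(X) = -18 + 0 = -18)
(K*s(7))*((0/((-1*(-3))) - 5)*3) = (19*(-18))*((0/((-1*(-3))) - 5)*3) = -342*(0/3 - 5)*3 = -342*(0*(1/3) - 5)*3 = -342*(0 - 5)*3 = -(-1710)*3 = -342*(-15) = 5130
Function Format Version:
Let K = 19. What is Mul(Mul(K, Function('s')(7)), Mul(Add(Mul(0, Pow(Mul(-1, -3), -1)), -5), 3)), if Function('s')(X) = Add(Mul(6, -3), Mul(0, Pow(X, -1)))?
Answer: 5130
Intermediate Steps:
Function('s')(X) = -18 (Function('s')(X) = Add(-18, 0) = -18)
Mul(Mul(K, Function('s')(7)), Mul(Add(Mul(0, Pow(Mul(-1, -3), -1)), -5), 3)) = Mul(Mul(19, -18), Mul(Add(Mul(0, Pow(Mul(-1, -3), -1)), -5), 3)) = Mul(-342, Mul(Add(Mul(0, Pow(3, -1)), -5), 3)) = Mul(-342, Mul(Add(Mul(0, Rational(1, 3)), -5), 3)) = Mul(-342, Mul(Add(0, -5), 3)) = Mul(-342, Mul(-5, 3)) = Mul(-342, -15) = 5130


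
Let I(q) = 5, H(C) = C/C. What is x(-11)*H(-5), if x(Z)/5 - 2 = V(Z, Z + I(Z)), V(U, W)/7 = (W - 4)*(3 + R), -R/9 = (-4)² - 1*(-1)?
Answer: 52510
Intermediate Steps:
H(C) = 1
R = -153 (R = -9*((-4)² - 1*(-1)) = -9*(16 + 1) = -9*17 = -153)
V(U, W) = 4200 - 1050*W (V(U, W) = 7*((W - 4)*(3 - 153)) = 7*((-4 + W)*(-150)) = 7*(600 - 150*W) = 4200 - 1050*W)
x(Z) = -5240 - 5250*Z (x(Z) = 10 + 5*(4200 - 1050*(Z + 5)) = 10 + 5*(4200 - 1050*(5 + Z)) = 10 + 5*(4200 + (-5250 - 1050*Z)) = 10 + 5*(-1050 - 1050*Z) = 10 + (-5250 - 5250*Z) = -5240 - 5250*Z)
x(-11)*H(-5) = (-5240 - 5250*(-11))*1 = (-5240 + 57750)*1 = 52510*1 = 52510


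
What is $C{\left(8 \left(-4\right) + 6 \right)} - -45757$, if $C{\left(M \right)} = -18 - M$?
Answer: $45765$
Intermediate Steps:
$C{\left(8 \left(-4\right) + 6 \right)} - -45757 = \left(-18 - \left(8 \left(-4\right) + 6\right)\right) - -45757 = \left(-18 - \left(-32 + 6\right)\right) + 45757 = \left(-18 - -26\right) + 45757 = \left(-18 + 26\right) + 45757 = 8 + 45757 = 45765$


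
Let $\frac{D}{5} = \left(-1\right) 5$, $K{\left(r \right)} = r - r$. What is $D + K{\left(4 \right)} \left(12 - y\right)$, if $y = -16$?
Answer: $-25$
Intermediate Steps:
$K{\left(r \right)} = 0$
$D = -25$ ($D = 5 \left(\left(-1\right) 5\right) = 5 \left(-5\right) = -25$)
$D + K{\left(4 \right)} \left(12 - y\right) = -25 + 0 \left(12 - -16\right) = -25 + 0 \left(12 + 16\right) = -25 + 0 \cdot 28 = -25 + 0 = -25$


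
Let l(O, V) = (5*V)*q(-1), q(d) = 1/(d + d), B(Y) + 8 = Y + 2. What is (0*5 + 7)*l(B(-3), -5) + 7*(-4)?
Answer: 119/2 ≈ 59.500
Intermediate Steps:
B(Y) = -6 + Y (B(Y) = -8 + (Y + 2) = -8 + (2 + Y) = -6 + Y)
q(d) = 1/(2*d)
l(O, V) = -5*V/2 (l(O, V) = (5*V)*((1/2)/(-1)) = (5*V)*((1/2)*(-1)) = (5*V)*(-1/2) = -5*V/2)
(0*5 + 7)*l(B(-3), -5) + 7*(-4) = (0*5 + 7)*(-5/2*(-5)) + 7*(-4) = (0 + 7)*(25/2) - 28 = 7*(25/2) - 28 = 175/2 - 28 = 119/2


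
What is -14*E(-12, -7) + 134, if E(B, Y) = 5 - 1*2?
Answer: 92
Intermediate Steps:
E(B, Y) = 3 (E(B, Y) = 5 - 2 = 3)
-14*E(-12, -7) + 134 = -14*3 + 134 = -42 + 134 = 92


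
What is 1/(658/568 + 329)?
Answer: 284/93765 ≈ 0.0030288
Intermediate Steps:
1/(658/568 + 329) = 1/(658*(1/568) + 329) = 1/(329/284 + 329) = 1/(93765/284) = 284/93765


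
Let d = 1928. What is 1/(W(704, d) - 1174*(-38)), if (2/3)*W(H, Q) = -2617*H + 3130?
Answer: -1/2714245 ≈ -3.6843e-7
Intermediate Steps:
W(H, Q) = 4695 - 7851*H/2 (W(H, Q) = 3*(-2617*H + 3130)/2 = 3*(3130 - 2617*H)/2 = 4695 - 7851*H/2)
1/(W(704, d) - 1174*(-38)) = 1/((4695 - 7851/2*704) - 1174*(-38)) = 1/((4695 - 2763552) + 44612) = 1/(-2758857 + 44612) = 1/(-2714245) = -1/2714245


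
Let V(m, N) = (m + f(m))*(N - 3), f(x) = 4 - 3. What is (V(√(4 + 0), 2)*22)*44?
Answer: -2904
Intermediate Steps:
f(x) = 1
V(m, N) = (1 + m)*(-3 + N) (V(m, N) = (m + 1)*(N - 3) = (1 + m)*(-3 + N))
(V(√(4 + 0), 2)*22)*44 = ((-3 + 2 - 3*√(4 + 0) + 2*√(4 + 0))*22)*44 = ((-3 + 2 - 3*√4 + 2*√4)*22)*44 = ((-3 + 2 - 3*2 + 2*2)*22)*44 = ((-3 + 2 - 6 + 4)*22)*44 = -3*22*44 = -66*44 = -2904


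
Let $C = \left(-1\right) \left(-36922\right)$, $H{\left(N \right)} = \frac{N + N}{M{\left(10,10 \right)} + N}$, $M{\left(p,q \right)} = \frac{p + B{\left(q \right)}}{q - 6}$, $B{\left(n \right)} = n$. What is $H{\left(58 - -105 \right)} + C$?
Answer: $\frac{3101611}{84} \approx 36924.0$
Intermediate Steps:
$M{\left(p,q \right)} = \frac{p + q}{-6 + q}$ ($M{\left(p,q \right)} = \frac{p + q}{q - 6} = \frac{p + q}{-6 + q}$)
$H{\left(N \right)} = \frac{2 N}{5 + N}$ ($H{\left(N \right)} = \frac{N + N}{\frac{10 + 10}{-6 + 10} + N} = \frac{2 N}{\frac{1}{4} \cdot 20 + N} = \frac{2 N}{5 + N}$)
$C = 36922$
$H{\left(58 - -105 \right)} + C = \frac{2 \left(58 - -105\right)}{5 + \left(58 - -105\right)} + 36922 = \frac{2 \left(58 + 105\right)}{5 + \left(58 + 105\right)} + 36922 = 2 \cdot 163 \frac{1}{5 + 163} + 36922 = 2 \cdot 163 \cdot \frac{1}{168} + 36922 = \frac{163}{84} + 36922 = \frac{3101611}{84}$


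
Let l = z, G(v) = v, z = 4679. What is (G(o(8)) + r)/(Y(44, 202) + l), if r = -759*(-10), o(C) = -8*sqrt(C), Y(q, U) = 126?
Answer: 1518/961 - 16*sqrt(2)/4805 ≈ 1.5749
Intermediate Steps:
l = 4679
r = 7590
(G(o(8)) + r)/(Y(44, 202) + l) = (-16*sqrt(2) + 7590)/(126 + 4679) = (-16*sqrt(2) + 7590)/4805 = (-16*sqrt(2) + 7590)*(1/4805) = (7590 - 16*sqrt(2))*(1/4805) = 1518/961 - 16*sqrt(2)/4805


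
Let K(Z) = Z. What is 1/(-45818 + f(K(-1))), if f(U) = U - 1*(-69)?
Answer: -1/45750 ≈ -2.1858e-5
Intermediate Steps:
f(U) = 69 + U (f(U) = U + 69 = 69 + U)
1/(-45818 + f(K(-1))) = 1/(-45818 + (69 - 1)) = 1/(-45818 + 68) = 1/(-45750) = -1/45750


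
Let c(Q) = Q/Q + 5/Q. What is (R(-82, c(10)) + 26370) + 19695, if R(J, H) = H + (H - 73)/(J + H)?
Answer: 14833699/322 ≈ 46067.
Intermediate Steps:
c(Q) = 1 + 5/Q
R(J, H) = H + (-73 + H)/(H + J)
(R(-82, c(10)) + 26370) + 19695 = ((-73 + (5 + 10)/10 + ((5 + 10)/10)² + ((5 + 10)/10)*(-82))/((5 + 10)/10 - 82) + 26370) + 19695 = ((-73 + (⅒)*15 + ((⅒)*15)² + ((⅒)*15)*(-82))/((⅒)*15 - 82) + 26370) + 19695 = ((-73 + 3/2 + (3/2)² + (3/2)*(-82))/(3/2 - 82) + 26370) + 19695 = ((-73 + 3/2 + 9/4 - 123)/(-161/2) + 26370) + 19695 = (-2/161*(-769/4) + 26370) + 19695 = (769/322 + 26370) + 19695 = 8491909/322 + 19695 = 14833699/322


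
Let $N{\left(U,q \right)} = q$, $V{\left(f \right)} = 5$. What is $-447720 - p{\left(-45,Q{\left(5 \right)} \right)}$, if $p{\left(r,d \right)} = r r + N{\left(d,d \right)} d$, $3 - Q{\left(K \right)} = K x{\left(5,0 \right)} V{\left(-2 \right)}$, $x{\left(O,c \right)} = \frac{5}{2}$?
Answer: $- \frac{1813141}{4} \approx -4.5329 \cdot 10^{5}$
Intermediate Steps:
$x{\left(O,c \right)} = \frac{5}{2}$ ($x{\left(O,c \right)} = 5 \cdot \frac{1}{2} = \frac{5}{2}$)
$Q{\left(K \right)} = 3 - \frac{25 K}{2}$ ($Q{\left(K \right)} = 3 - K \frac{5}{2} \cdot 5 = 3 - \frac{5 K}{2} \cdot 5 = 3 - \frac{25 K}{2}$)
$p{\left(r,d \right)} = d^{2} + r^{2}$ ($p{\left(r,d \right)} = r r + d d = r^{2} + d^{2} = d^{2} + r^{2}$)
$-447720 - p{\left(-45,Q{\left(5 \right)} \right)} = -447720 - \left(\left(3 - \frac{125}{2}\right)^{2} + \left(-45\right)^{2}\right) = -447720 - \left(\left(3 - \frac{125}{2}\right)^{2} + 2025\right) = -447720 - \left(\left(- \frac{119}{2}\right)^{2} + 2025\right) = -447720 - \left(\frac{14161}{4} + 2025\right) = -447720 - \frac{22261}{4} = - \frac{1813141}{4}$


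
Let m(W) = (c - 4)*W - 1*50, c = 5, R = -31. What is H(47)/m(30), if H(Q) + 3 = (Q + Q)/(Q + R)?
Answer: -23/160 ≈ -0.14375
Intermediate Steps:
H(Q) = -3 + 2*Q/(-31 + Q) (H(Q) = -3 + (Q + Q)/(Q - 31) = -3 + (2*Q)/(-31 + Q) = -3 + 2*Q/(-31 + Q))
m(W) = -50 + W (m(W) = (5 - 4)*W - 1*50 = 1*W - 50 = W - 50 = -50 + W)
H(47)/m(30) = ((93 - 1*47)/(-31 + 47))/(-50 + 30) = ((93 - 47)/16)/(-20) = ((1/16)*46)*(-1/20) = (23/8)*(-1/20) = -23/160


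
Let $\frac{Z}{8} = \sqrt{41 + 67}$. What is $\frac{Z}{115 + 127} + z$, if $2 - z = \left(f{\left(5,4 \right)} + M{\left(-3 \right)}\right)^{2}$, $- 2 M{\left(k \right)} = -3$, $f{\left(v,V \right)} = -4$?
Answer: $- \frac{17}{4} + \frac{24 \sqrt{3}}{121} \approx -3.9065$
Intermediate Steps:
$M{\left(k \right)} = \frac{3}{2}$ ($M{\left(k \right)} = \left(- \frac{1}{2}\right) \left(-3\right) = \frac{3}{2}$)
$Z = 48 \sqrt{3}$ ($Z = 8 \sqrt{41 + 67} = 8 \sqrt{108} = 8 \cdot 6 \sqrt{3} = 48 \sqrt{3} \approx 83.138$)
$z = - \frac{17}{4}$ ($z = 2 - \left(-4 + \frac{3}{2}\right)^{2} = 2 - \left(- \frac{5}{2}\right)^{2} = 2 - \frac{25}{4} = - \frac{17}{4} \approx -4.25$)
$\frac{Z}{115 + 127} + z = \frac{48 \sqrt{3}}{115 + 127} - \frac{17}{4} = \frac{48 \sqrt{3}}{242} - \frac{17}{4} = \frac{24 \sqrt{3}}{121} - \frac{17}{4} = - \frac{17}{4} + \frac{24 \sqrt{3}}{121}$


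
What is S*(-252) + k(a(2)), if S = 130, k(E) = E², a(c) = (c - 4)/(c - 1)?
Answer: -32756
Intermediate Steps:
a(c) = (-4 + c)/(-1 + c)
S*(-252) + k(a(2)) = 130*(-252) + ((-4 + 2)/(-1 + 2))² = -32760 + (-2/1)² = -32760 + (1*(-2))² = -32760 + (-2)² = -32760 + 4 = -32756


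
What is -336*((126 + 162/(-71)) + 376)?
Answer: -11921280/71 ≈ -1.6791e+5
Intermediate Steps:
-336*((126 + 162/(-71)) + 376) = -336*((126 + 162*(-1/71)) + 376) = -336*((126 - 162/71) + 376) = -336*(8784/71 + 376) = -336*35480/71 = -11921280/71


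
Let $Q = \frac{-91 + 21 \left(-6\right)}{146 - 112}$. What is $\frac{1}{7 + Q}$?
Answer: $\frac{34}{21} \approx 1.619$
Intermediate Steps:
$Q = - \frac{217}{34}$ ($Q = \frac{-91 - 126}{34} = \left(-217\right) \frac{1}{34} = - \frac{217}{34} \approx -6.3824$)
$\frac{1}{7 + Q} = \frac{1}{7 - \frac{217}{34}} = \frac{1}{\frac{21}{34}} = \frac{34}{21}$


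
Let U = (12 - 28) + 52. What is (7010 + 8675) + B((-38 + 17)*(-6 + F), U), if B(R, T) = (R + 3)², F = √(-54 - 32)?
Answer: -5600 - 5418*I*√86 ≈ -5600.0 - 50244.0*I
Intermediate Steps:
F = I*√86 (F = √(-86) = I*√86 ≈ 9.2736*I)
U = 36 (U = -16 + 52 = 36)
B(R, T) = (3 + R)²
(7010 + 8675) + B((-38 + 17)*(-6 + F), U) = (7010 + 8675) + (3 + (-38 + 17)*(-6 + I*√86))² = 15685 + (3 - 21*(-6 + I*√86))² = 15685 + (3 + (126 - 21*I*√86))² = 15685 + (129 - 21*I*√86)²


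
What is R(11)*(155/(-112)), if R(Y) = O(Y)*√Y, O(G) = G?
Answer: -1705*√11/112 ≈ -50.490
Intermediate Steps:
R(Y) = Y^(3/2) (R(Y) = Y*√Y = Y^(3/2))
R(11)*(155/(-112)) = 11^(3/2)*(155/(-112)) = (11*√11)*(155*(-1/112)) = (11*√11)*(-155/112) = -1705*√11/112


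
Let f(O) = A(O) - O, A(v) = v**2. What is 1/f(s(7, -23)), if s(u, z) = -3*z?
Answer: 1/4692 ≈ 0.00021313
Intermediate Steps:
f(O) = O**2 - O
1/f(s(7, -23)) = 1/((-3*(-23))*(-1 - 3*(-23))) = 1/(69*(-1 + 69)) = 1/(69*68) = 1/4692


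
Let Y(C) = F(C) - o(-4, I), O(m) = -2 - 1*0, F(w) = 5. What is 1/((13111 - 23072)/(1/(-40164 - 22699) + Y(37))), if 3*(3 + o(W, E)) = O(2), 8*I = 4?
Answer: -1634435/1878535029 ≈ -0.00087006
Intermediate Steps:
I = ½ (I = (⅛)*4 = ½ ≈ 0.50000)
O(m) = -2 (O(m) = -2 + 0 = -2)
o(W, E) = -11/3 (o(W, E) = -3 + (⅓)*(-2) = -3 - ⅔ = -11/3)
Y(C) = 26/3 (Y(C) = 5 - 1*(-11/3) = 5 + 11/3 = 26/3)
1/((13111 - 23072)/(1/(-40164 - 22699) + Y(37))) = 1/((13111 - 23072)/(1/(-40164 - 22699) + 26/3)) = 1/(-9961/(1/(-62863) + 26/3)) = 1/(-9961/(-1/62863 + 26/3)) = 1/(-9961/1634435/188589) = 1/(-9961*188589/1634435) = 1/(-1878535029/1634435) = -1634435/1878535029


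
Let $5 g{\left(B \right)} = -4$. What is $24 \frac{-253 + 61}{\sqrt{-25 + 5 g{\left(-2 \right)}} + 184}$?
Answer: $- \frac{94208}{3765} + \frac{512 i \sqrt{29}}{3765} \approx -25.022 + 0.73233 i$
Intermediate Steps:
$g{\left(B \right)} = - \frac{4}{5}$ ($g{\left(B \right)} = \frac{1}{5} \left(-4\right) = - \frac{4}{5}$)
$24 \frac{-253 + 61}{\sqrt{-25 + 5 g{\left(-2 \right)}} + 184} = 24 \frac{-253 + 61}{\sqrt{-25 + 5 \left(- \frac{4}{5}\right)} + 184} = 24 \left(- \frac{192}{\sqrt{-25 - 4} + 184}\right) = 24 \left(- \frac{192}{\sqrt{-29} + 184}\right) = 24 \left(- \frac{192}{i \sqrt{29} + 184}\right) = 24 \left(- \frac{192}{184 + i \sqrt{29}}\right) = - \frac{4608}{184 + i \sqrt{29}}$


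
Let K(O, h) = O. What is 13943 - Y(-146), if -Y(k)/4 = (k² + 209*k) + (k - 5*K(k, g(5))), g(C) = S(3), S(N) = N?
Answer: -20513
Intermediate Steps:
g(C) = 3
Y(k) = -820*k - 4*k² (Y(k) = -4*((k² + 209*k) + (k - 5*k)) = -4*((k² + 209*k) - 4*k) = -4*(k² + 205*k) = -820*k - 4*k²)
13943 - Y(-146) = 13943 - 4*(-146)*(-205 - 1*(-146)) = 13943 - 4*(-146)*(-205 + 146) = 13943 - 4*(-146)*(-59) = 13943 - 1*34456 = 13943 - 34456 = -20513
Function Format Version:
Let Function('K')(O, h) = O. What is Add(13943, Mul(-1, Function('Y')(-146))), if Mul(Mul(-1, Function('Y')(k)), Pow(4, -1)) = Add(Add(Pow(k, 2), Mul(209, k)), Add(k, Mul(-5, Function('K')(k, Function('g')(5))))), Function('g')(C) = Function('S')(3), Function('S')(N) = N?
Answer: -20513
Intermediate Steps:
Function('g')(C) = 3
Function('Y')(k) = Add(Mul(-820, k), Mul(-4, Pow(k, 2))) (Function('Y')(k) = Mul(-4, Add(Add(Pow(k, 2), Mul(209, k)), Add(k, Mul(-5, k)))) = Mul(-4, Add(Add(Pow(k, 2), Mul(209, k)), Mul(-4, k))) = Mul(-4, Add(Pow(k, 2), Mul(205, k))) = Add(Mul(-820, k), Mul(-4, Pow(k, 2))))
Add(13943, Mul(-1, Function('Y')(-146))) = Add(13943, Mul(-1, Mul(4, -146, Add(-205, Mul(-1, -146))))) = Add(13943, Mul(-1, Mul(4, -146, Add(-205, 146)))) = Add(13943, Mul(-1, Mul(4, -146, -59))) = Add(13943, Mul(-1, 34456)) = Add(13943, -34456) = -20513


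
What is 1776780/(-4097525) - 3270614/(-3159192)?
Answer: 778823346859/1294486819980 ≈ 0.60165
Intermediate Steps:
1776780/(-4097525) - 3270614/(-3159192) = 1776780*(-1/4097525) - 3270614*(-1/3159192) = -355356/819505 + 1635307/1579596 = 778823346859/1294486819980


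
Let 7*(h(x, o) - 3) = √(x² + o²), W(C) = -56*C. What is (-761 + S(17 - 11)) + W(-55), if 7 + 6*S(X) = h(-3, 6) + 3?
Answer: 13913/6 + √5/14 ≈ 2319.0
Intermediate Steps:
h(x, o) = 3 + √(o² + x²)/7 (h(x, o) = 3 + √(x² + o²)/7 = 3 + √(o² + x²)/7)
S(X) = -⅙ + √5/14 (S(X) = -7/6 + ((3 + √(6² + (-3)²)/7) + 3)/6 = -7/6 + ((3 + √(36 + 9)/7) + 3)/6 = -7/6 + ((3 + √45/7) + 3)/6 = -7/6 + ((3 + (3*√5)/7) + 3)/6 = -7/6 + ((3 + 3*√5/7) + 3)/6 = -7/6 + (6 + 3*√5/7)/6 = -7/6 + (1 + √5/14) = -⅙ + √5/14)
(-761 + S(17 - 11)) + W(-55) = (-761 + (-⅙ + √5/14)) - 56*(-55) = (-4567/6 + √5/14) + 3080 = 13913/6 + √5/14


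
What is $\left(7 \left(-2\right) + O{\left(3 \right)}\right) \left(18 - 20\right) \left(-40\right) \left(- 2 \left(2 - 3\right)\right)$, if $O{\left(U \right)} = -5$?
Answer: $-3040$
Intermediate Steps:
$\left(7 \left(-2\right) + O{\left(3 \right)}\right) \left(18 - 20\right) \left(-40\right) \left(- 2 \left(2 - 3\right)\right) = \left(7 \left(-2\right) - 5\right) \left(18 - 20\right) \left(-40\right) \left(- 2 \left(2 - 3\right)\right) = \left(-14 - 5\right) \left(-2\right) \left(-40\right) \left(\left(-2\right) \left(-1\right)\right) = \left(-19\right) \left(-2\right) \left(-40\right) 2 = 38 \left(-40\right) 2 = \left(-1520\right) 2 = -3040$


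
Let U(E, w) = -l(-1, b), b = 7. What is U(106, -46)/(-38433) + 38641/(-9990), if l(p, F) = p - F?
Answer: -495056491/127981890 ≈ -3.8682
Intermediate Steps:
U(E, w) = 8 (U(E, w) = -(-1 - 1*7) = -(-1 - 7) = -1*(-8) = 8)
U(106, -46)/(-38433) + 38641/(-9990) = 8/(-38433) + 38641/(-9990) = 8*(-1/38433) + 38641*(-1/9990) = -8/38433 - 38641/9990 = -495056491/127981890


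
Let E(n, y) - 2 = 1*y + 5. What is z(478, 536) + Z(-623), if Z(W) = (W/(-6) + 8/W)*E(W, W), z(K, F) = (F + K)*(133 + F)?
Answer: 164048158/267 ≈ 6.1441e+5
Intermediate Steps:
E(n, y) = 7 + y (E(n, y) = 2 + (1*y + 5) = 2 + (y + 5) = 2 + (5 + y) = 7 + y)
z(K, F) = (133 + F)*(F + K)
Z(W) = (7 + W)*(8/W - W/6) (Z(W) = (W/(-6) + 8/W)*(7 + W) = (W*(-⅙) + 8/W)*(7 + W) = (-W/6 + 8/W)*(7 + W) = (8/W - W/6)*(7 + W) = (7 + W)*(8/W - W/6))
z(478, 536) + Z(-623) = (536² + 133*536 + 133*478 + 536*478) - ⅙*(-48 + (-623)²)*(7 - 623)/(-623) = (287296 + 71288 + 63574 + 256208) - ⅙*(-1/623)*(-48 + 388129)*(-616) = 678366 - ⅙*(-1/623)*388081*(-616) = 678366 - 17075564/267 = 164048158/267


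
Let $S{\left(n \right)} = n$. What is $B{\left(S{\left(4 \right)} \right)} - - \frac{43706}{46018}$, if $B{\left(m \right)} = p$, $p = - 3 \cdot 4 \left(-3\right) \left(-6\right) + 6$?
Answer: $- \frac{4810037}{23009} \approx -209.05$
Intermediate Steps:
$p = -210$ ($p = \left(-3\right) \left(-12\right) \left(-6\right) + 6 = 36 \left(-6\right) + 6 = -216 + 6 = -210$)
$B{\left(m \right)} = -210$
$B{\left(S{\left(4 \right)} \right)} - - \frac{43706}{46018} = -210 - - \frac{43706}{46018} = -210 - \left(-43706\right) \frac{1}{46018} = -210 - - \frac{21853}{23009} = -210 + \frac{21853}{23009} = - \frac{4810037}{23009}$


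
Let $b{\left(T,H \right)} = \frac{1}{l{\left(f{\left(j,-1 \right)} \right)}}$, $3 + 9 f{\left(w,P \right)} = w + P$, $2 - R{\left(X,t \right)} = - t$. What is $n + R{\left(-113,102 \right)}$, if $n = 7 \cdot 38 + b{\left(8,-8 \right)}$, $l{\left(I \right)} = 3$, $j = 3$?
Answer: $\frac{1111}{3} \approx 370.33$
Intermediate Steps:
$R{\left(X,t \right)} = 2 + t$ ($R{\left(X,t \right)} = 2 - - t = 2 + t$)
$f{\left(w,P \right)} = - \frac{1}{3} + \frac{P}{9} + \frac{w}{9}$ ($f{\left(w,P \right)} = - \frac{1}{3} + \frac{w + P}{9} = - \frac{1}{3} + \frac{P + w}{9} = - \frac{1}{3} + \left(\frac{P}{9} + \frac{w}{9}\right) = - \frac{1}{3} + \frac{P}{9} + \frac{w}{9}$)
$b{\left(T,H \right)} = \frac{1}{3}$
$n = \frac{799}{3}$ ($n = 7 \cdot 38 + \frac{1}{3} = 266 + \frac{1}{3} = \frac{799}{3} \approx 266.33$)
$n + R{\left(-113,102 \right)} = \frac{799}{3} + \left(2 + 102\right) = \frac{799}{3} + 104 = \frac{1111}{3}$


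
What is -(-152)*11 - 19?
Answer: 1653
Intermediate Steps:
-(-152)*11 - 19 = -152*(-11) - 19 = 1672 - 19 = 1653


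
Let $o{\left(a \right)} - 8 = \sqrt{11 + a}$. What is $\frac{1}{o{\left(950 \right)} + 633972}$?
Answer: $\frac{1}{634011} \approx 1.5773 \cdot 10^{-6}$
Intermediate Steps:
$o{\left(a \right)} = 8 + \sqrt{11 + a}$
$\frac{1}{o{\left(950 \right)} + 633972} = \frac{1}{\left(8 + \sqrt{11 + 950}\right) + 633972} = \frac{1}{\left(8 + \sqrt{961}\right) + 633972} = \frac{1}{\left(8 + 31\right) + 633972} = \frac{1}{39 + 633972} = \frac{1}{634011}$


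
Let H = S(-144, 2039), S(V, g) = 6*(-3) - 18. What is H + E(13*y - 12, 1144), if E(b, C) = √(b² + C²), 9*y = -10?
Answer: -36 + 2*√26516065/9 ≈ 1108.3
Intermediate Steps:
y = -10/9 (y = (⅑)*(-10) = -10/9 ≈ -1.1111)
E(b, C) = √(C² + b²)
S(V, g) = -36 (S(V, g) = -18 - 18 = -36)
H = -36
H + E(13*y - 12, 1144) = -36 + √(1144² + (13*(-10/9) - 12)²) = -36 + √(1308736 + (-130/9 - 12)²) = -36 + √(1308736 + (-238/9)²) = -36 + √(1308736 + 56644/81) = -36 + √(106064260/81) = -36 + 2*√26516065/9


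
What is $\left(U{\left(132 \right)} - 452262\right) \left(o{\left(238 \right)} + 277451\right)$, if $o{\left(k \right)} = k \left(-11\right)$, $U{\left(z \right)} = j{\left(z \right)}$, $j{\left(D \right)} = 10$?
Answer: $-124293773916$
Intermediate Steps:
$U{\left(z \right)} = 10$
$o{\left(k \right)} = - 11 k$
$\left(U{\left(132 \right)} - 452262\right) \left(o{\left(238 \right)} + 277451\right) = \left(10 - 452262\right) \left(\left(-11\right) 238 + 277451\right) = - 452252 \left(-2618 + 277451\right) = \left(-452252\right) 274833 = -124293773916$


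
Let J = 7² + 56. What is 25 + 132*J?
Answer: 13885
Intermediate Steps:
J = 105 (J = 49 + 56 = 105)
25 + 132*J = 25 + 132*105 = 25 + 13860 = 13885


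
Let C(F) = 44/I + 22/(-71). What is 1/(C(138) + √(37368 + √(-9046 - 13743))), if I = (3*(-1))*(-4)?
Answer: 1/(715/213 + √(37368 + I*√22789)) ≈ 0.0050848 - 1.01e-5*I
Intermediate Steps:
I = 12 (I = -3*(-4) = 12)
C(F) = 715/213 (C(F) = 44/12 + 22/(-71) = 44*(1/12) + 22*(-1/71) = 11/3 - 22/71 = 715/213)
1/(C(138) + √(37368 + √(-9046 - 13743))) = 1/(715/213 + √(37368 + √(-9046 - 13743))) = 1/(715/213 + √(37368 + √(-22789))) = 1/(715/213 + √(37368 + I*√22789))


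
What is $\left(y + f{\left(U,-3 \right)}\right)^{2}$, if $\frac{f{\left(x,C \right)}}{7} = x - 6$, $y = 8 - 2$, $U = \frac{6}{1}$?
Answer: $36$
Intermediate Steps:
$U = 6$ ($U = 6 \cdot 1 = 6$)
$y = 6$ ($y = 8 - 2 = 6$)
$f{\left(x,C \right)} = -42 + 7 x$ ($f{\left(x,C \right)} = 7 \left(x - 6\right) = 7 \left(-6 + x\right) = -42 + 7 x$)
$\left(y + f{\left(U,-3 \right)}\right)^{2} = \left(6 + \left(-42 + 7 \cdot 6\right)\right)^{2} = \left(6 + \left(-42 + 42\right)\right)^{2} = \left(6 + 0\right)^{2} = 6^{2} = 36$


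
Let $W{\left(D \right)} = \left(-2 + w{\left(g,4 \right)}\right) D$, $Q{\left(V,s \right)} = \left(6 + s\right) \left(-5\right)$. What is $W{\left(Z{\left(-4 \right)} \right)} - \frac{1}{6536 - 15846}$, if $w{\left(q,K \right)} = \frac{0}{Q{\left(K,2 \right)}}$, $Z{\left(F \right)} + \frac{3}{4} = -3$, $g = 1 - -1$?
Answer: $\frac{34913}{4655} \approx 7.5001$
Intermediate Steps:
$g = 2$ ($g = 1 + 1 = 2$)
$Q{\left(V,s \right)} = -30 - 5 s$
$Z{\left(F \right)} = - \frac{15}{4}$ ($Z{\left(F \right)} = - \frac{3}{4} - 3 = - \frac{15}{4}$)
$w{\left(q,K \right)} = 0$ ($w{\left(q,K \right)} = \frac{0}{-30 - 10} = \frac{0}{-40} = 0 \left(- \frac{1}{40}\right) = 0$)
$W{\left(D \right)} = - 2 D$ ($W{\left(D \right)} = \left(-2 + 0\right) D = - 2 D$)
$W{\left(Z{\left(-4 \right)} \right)} - \frac{1}{6536 - 15846} = \left(-2\right) \left(- \frac{15}{4}\right) - \frac{1}{6536 - 15846} = \frac{15}{2} - \frac{1}{-9310} = \frac{15}{2} - - \frac{1}{9310} = \frac{15}{2} + \frac{1}{9310} = \frac{34913}{4655}$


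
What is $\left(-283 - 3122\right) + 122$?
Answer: $-3283$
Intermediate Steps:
$\left(-283 - 3122\right) + 122 = -3405 + 122 = -3283$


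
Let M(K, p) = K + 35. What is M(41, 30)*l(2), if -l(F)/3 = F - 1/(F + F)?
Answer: -399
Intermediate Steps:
M(K, p) = 35 + K
l(F) = -3*F + 3/(2*F) (l(F) = -3*(F - 1/(F + F)) = -3*(F - 1/(2*F)) = -3*F + 3/(2*F))
M(41, 30)*l(2) = (35 + 41)*(-3*2 + (3/2)/2) = 76*(-6 + (3/2)*(½)) = 76*(-6 + ¾) = 76*(-21/4) = -399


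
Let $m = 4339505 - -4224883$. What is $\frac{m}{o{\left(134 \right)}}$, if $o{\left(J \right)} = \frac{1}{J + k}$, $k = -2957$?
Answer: $-24177267324$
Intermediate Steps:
$m = 8564388$ ($m = 4339505 + 4224883 = 8564388$)
$o{\left(J \right)} = \frac{1}{-2957 + J}$ ($o{\left(J \right)} = \frac{1}{J - 2957} = \frac{1}{-2957 + J}$)
$\frac{m}{o{\left(134 \right)}} = \frac{8564388}{\frac{1}{-2957 + 134}} = \frac{8564388}{\frac{1}{-2823}} = \frac{8564388}{- \frac{1}{2823}} = 8564388 \left(-2823\right) = -24177267324$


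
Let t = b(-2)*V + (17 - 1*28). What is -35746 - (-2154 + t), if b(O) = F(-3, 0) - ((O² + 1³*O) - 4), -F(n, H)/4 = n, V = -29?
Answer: -33175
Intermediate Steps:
F(n, H) = -4*n
b(O) = 16 - O - O² (b(O) = -4*(-3) - ((O² + 1³*O) - 4) = 12 - ((O² + 1*O) - 4) = 12 - ((O² + O) - 4) = 12 - ((O + O²) - 4) = 12 - (-4 + O + O²) = 12 + (4 - O - O²) = 16 - O - O²)
t = -417 (t = (16 - 1*(-2) - 1*(-2)²)*(-29) + (17 - 1*28) = (16 + 2 - 1*4)*(-29) + (17 - 28) = (16 + 2 - 4)*(-29) - 11 = 14*(-29) - 11 = -406 - 11 = -417)
-35746 - (-2154 + t) = -35746 - (-2154 - 417) = -35746 - 1*(-2571) = -35746 + 2571 = -33175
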